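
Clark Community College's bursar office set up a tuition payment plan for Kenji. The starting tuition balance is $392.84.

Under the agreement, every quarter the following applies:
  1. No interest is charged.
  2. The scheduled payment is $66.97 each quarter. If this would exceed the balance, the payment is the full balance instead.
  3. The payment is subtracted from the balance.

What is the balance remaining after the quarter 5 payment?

$57.99

# | Opening | Payment | End bal
1 | $392.84 | $66.97 | $325.87
2 | $325.87 | $66.97 | $258.90
3 | $258.90 | $66.97 | $191.93
4 | $191.93 | $66.97 | $124.96
5 | $124.96 | $66.97 | $57.99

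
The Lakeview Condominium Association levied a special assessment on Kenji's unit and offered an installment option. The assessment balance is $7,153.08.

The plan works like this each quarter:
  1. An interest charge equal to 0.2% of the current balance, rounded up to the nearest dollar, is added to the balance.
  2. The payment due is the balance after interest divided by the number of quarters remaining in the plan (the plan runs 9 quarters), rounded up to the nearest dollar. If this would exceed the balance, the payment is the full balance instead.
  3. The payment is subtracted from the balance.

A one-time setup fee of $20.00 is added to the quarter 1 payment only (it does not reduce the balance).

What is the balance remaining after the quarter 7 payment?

$1,611.08

Quarter 1: $7,153.08 +$15.00 interest = $7,168.08; pay $797.00 (+ $20.00 fee) → $6,371.08
Quarter 2: $6,371.08 +$13.00 interest = $6,384.08; pay $799.00 → $5,585.08
Quarter 3: $5,585.08 +$12.00 interest = $5,597.08; pay $800.00 → $4,797.08
Quarter 4: $4,797.08 +$10.00 interest = $4,807.08; pay $802.00 → $4,005.08
Quarter 5: $4,005.08 +$9.00 interest = $4,014.08; pay $803.00 → $3,211.08
Quarter 6: $3,211.08 +$7.00 interest = $3,218.08; pay $805.00 → $2,413.08
Quarter 7: $2,413.08 +$5.00 interest = $2,418.08; pay $807.00 → $1,611.08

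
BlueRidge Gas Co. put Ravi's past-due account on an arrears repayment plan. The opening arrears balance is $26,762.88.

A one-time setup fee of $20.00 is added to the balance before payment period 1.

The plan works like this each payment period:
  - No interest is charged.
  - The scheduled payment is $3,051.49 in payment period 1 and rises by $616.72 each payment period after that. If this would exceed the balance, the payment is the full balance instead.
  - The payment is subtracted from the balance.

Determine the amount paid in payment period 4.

$4,901.65

# | Opening | Payment | End bal
1 | $26,782.88 | $3,051.49 | $23,731.39
2 | $23,731.39 | $3,668.21 | $20,063.18
3 | $20,063.18 | $4,284.93 | $15,778.25
4 | $15,778.25 | $4,901.65 | $10,876.60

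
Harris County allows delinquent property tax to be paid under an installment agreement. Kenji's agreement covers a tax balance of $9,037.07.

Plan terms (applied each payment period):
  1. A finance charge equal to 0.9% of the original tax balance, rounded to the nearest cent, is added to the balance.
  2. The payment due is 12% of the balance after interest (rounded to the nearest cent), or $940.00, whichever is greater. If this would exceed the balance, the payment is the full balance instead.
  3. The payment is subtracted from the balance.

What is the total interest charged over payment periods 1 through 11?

$894.63

Payment period 1: opening $9,037.07; interest $81.33 → $9,118.40; payment $1,094.21; balance $8,024.19
Payment period 2: opening $8,024.19; interest $81.33 → $8,105.52; payment $972.66; balance $7,132.86
Payment period 3: opening $7,132.86; interest $81.33 → $7,214.19; payment $940.00; balance $6,274.19
Payment period 4: opening $6,274.19; interest $81.33 → $6,355.52; payment $940.00; balance $5,415.52
Payment period 5: opening $5,415.52; interest $81.33 → $5,496.85; payment $940.00; balance $4,556.85
Payment period 6: opening $4,556.85; interest $81.33 → $4,638.18; payment $940.00; balance $3,698.18
Payment period 7: opening $3,698.18; interest $81.33 → $3,779.51; payment $940.00; balance $2,839.51
Payment period 8: opening $2,839.51; interest $81.33 → $2,920.84; payment $940.00; balance $1,980.84
Payment period 9: opening $1,980.84; interest $81.33 → $2,062.17; payment $940.00; balance $1,122.17
Payment period 10: opening $1,122.17; interest $81.33 → $1,203.50; payment $940.00; balance $263.50
Payment period 11: opening $263.50; interest $81.33 → $344.83; payment $344.83; balance $0.00
Total interest: $81.33 + $81.33 + $81.33 + $81.33 + $81.33 + $81.33 + $81.33 + $81.33 + $81.33 + $81.33 + $81.33 = $894.63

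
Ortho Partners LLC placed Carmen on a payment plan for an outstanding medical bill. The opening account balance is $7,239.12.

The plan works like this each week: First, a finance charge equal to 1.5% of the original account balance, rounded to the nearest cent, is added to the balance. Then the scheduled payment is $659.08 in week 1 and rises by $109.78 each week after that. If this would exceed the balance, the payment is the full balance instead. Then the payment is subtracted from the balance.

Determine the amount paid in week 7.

$1,317.76

# | Opening | Interest | Payment | End bal
1 | $7,239.12 | $108.59 | $659.08 | $6,688.63
2 | $6,688.63 | $108.59 | $768.86 | $6,028.36
3 | $6,028.36 | $108.59 | $878.64 | $5,258.31
4 | $5,258.31 | $108.59 | $988.42 | $4,378.48
5 | $4,378.48 | $108.59 | $1,098.20 | $3,388.87
6 | $3,388.87 | $108.59 | $1,207.98 | $2,289.48
7 | $2,289.48 | $108.59 | $1,317.76 | $1,080.31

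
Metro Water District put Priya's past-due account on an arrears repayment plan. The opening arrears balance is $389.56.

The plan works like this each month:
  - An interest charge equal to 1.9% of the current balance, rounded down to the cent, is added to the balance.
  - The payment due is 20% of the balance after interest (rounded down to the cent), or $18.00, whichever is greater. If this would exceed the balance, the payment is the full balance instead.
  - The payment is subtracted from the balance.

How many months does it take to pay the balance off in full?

Month 1: opening $389.56; interest $7.40 → $396.96; payment $79.39; balance $317.57
Month 2: opening $317.57; interest $6.03 → $323.60; payment $64.72; balance $258.88
Month 3: opening $258.88; interest $4.91 → $263.79; payment $52.75; balance $211.04
Month 4: opening $211.04; interest $4.00 → $215.04; payment $43.00; balance $172.04
Month 5: opening $172.04; interest $3.26 → $175.30; payment $35.06; balance $140.24
Month 6: opening $140.24; interest $2.66 → $142.90; payment $28.58; balance $114.32
Month 7: opening $114.32; interest $2.17 → $116.49; payment $23.29; balance $93.20
Month 8: opening $93.20; interest $1.77 → $94.97; payment $18.99; balance $75.98
Month 9: opening $75.98; interest $1.44 → $77.42; payment $18.00; balance $59.42
Month 10: opening $59.42; interest $1.12 → $60.54; payment $18.00; balance $42.54
Month 11: opening $42.54; interest $0.80 → $43.34; payment $18.00; balance $25.34
Month 12: opening $25.34; interest $0.48 → $25.82; payment $18.00; balance $7.82
Month 13: opening $7.82; interest $0.14 → $7.96; payment $7.96; balance $0.00
Balance reaches $0.00 in month 13.

13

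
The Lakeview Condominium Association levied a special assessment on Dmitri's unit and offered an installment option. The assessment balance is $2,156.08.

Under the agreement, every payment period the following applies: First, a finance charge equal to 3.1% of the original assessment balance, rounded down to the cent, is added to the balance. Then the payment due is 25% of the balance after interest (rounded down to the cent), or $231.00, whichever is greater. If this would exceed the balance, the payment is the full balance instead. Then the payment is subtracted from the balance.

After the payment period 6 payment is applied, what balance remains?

Payment period 1: $2,156.08 +$66.83 interest = $2,222.91; pay $555.72 → $1,667.19
Payment period 2: $1,667.19 +$66.83 interest = $1,734.02; pay $433.50 → $1,300.52
Payment period 3: $1,300.52 +$66.83 interest = $1,367.35; pay $341.83 → $1,025.52
Payment period 4: $1,025.52 +$66.83 interest = $1,092.35; pay $273.08 → $819.27
Payment period 5: $819.27 +$66.83 interest = $886.10; pay $231.00 → $655.10
Payment period 6: $655.10 +$66.83 interest = $721.93; pay $231.00 → $490.93

$490.93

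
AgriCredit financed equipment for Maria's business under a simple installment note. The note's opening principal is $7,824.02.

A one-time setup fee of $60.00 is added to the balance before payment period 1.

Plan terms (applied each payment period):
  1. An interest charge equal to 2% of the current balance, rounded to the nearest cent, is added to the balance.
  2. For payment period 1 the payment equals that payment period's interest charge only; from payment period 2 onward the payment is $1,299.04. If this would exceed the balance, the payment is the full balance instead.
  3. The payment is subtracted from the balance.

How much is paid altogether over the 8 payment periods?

$8,649.79

Payment period 1: opening $7,884.02; interest $157.68 → $8,041.70; payment $157.68; balance $7,884.02
Payment period 2: opening $7,884.02; interest $157.68 → $8,041.70; payment $1,299.04; balance $6,742.66
Payment period 3: opening $6,742.66; interest $134.85 → $6,877.51; payment $1,299.04; balance $5,578.47
Payment period 4: opening $5,578.47; interest $111.57 → $5,690.04; payment $1,299.04; balance $4,391.00
Payment period 5: opening $4,391.00; interest $87.82 → $4,478.82; payment $1,299.04; balance $3,179.78
Payment period 6: opening $3,179.78; interest $63.60 → $3,243.38; payment $1,299.04; balance $1,944.34
Payment period 7: opening $1,944.34; interest $38.89 → $1,983.23; payment $1,299.04; balance $684.19
Payment period 8: opening $684.19; interest $13.68 → $697.87; payment $697.87; balance $0.00
Total paid: $8,649.79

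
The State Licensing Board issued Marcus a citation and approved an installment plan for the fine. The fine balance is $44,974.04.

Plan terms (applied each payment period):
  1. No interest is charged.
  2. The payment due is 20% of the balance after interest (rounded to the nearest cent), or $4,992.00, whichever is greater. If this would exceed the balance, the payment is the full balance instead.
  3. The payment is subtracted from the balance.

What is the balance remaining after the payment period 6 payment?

Payment period 1: $44,974.04 − $8,994.81 → $35,979.23
Payment period 2: $35,979.23 − $7,195.85 → $28,783.38
Payment period 3: $28,783.38 − $5,756.68 → $23,026.70
Payment period 4: $23,026.70 − $4,992.00 → $18,034.70
Payment period 5: $18,034.70 − $4,992.00 → $13,042.70
Payment period 6: $13,042.70 − $4,992.00 → $8,050.70

$8,050.70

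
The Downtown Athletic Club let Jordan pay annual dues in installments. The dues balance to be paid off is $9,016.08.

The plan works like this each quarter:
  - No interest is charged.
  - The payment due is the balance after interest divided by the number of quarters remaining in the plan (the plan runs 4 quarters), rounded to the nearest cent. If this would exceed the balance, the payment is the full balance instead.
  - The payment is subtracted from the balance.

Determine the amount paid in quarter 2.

Quarter 1: $9,016.08 − $2,254.02 → $6,762.06
Quarter 2: $6,762.06 − $2,254.02 → $4,508.04

$2,254.02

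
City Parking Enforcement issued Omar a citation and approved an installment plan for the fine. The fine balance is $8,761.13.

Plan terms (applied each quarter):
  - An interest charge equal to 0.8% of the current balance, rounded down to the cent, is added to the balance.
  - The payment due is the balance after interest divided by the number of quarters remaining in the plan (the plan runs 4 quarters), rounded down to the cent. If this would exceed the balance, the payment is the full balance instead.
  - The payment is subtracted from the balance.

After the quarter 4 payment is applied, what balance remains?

$0.00

# | Opening | Interest | Payment | End bal
1 | $8,761.13 | $70.08 | $2,207.80 | $6,623.41
2 | $6,623.41 | $52.98 | $2,225.46 | $4,450.93
3 | $4,450.93 | $35.60 | $2,243.26 | $2,243.27
4 | $2,243.27 | $17.94 | $2,261.21 | $0.00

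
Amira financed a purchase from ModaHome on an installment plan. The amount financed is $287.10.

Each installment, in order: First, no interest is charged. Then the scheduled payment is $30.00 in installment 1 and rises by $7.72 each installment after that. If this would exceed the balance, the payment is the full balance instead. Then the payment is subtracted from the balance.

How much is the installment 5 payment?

$60.88

Installment 1: opening $287.10; payment $30.00; balance $257.10
Installment 2: opening $257.10; payment $37.72; balance $219.38
Installment 3: opening $219.38; payment $45.44; balance $173.94
Installment 4: opening $173.94; payment $53.16; balance $120.78
Installment 5: opening $120.78; payment $60.88; balance $59.90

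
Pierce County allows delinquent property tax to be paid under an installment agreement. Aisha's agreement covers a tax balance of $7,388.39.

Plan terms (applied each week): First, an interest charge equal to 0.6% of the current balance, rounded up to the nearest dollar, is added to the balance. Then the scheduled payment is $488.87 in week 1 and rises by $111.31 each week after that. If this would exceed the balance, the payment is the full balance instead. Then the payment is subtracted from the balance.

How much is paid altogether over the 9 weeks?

Week 1: opening $7,388.39; interest $45.00 → $7,433.39; payment $488.87; balance $6,944.52
Week 2: opening $6,944.52; interest $42.00 → $6,986.52; payment $600.18; balance $6,386.34
Week 3: opening $6,386.34; interest $39.00 → $6,425.34; payment $711.49; balance $5,713.85
Week 4: opening $5,713.85; interest $35.00 → $5,748.85; payment $822.80; balance $4,926.05
Week 5: opening $4,926.05; interest $30.00 → $4,956.05; payment $934.11; balance $4,021.94
Week 6: opening $4,021.94; interest $25.00 → $4,046.94; payment $1,045.42; balance $3,001.52
Week 7: opening $3,001.52; interest $19.00 → $3,020.52; payment $1,156.73; balance $1,863.79
Week 8: opening $1,863.79; interest $12.00 → $1,875.79; payment $1,268.04; balance $607.75
Week 9: opening $607.75; interest $4.00 → $611.75; payment $611.75; balance $0.00
Total paid: $7,639.39

$7,639.39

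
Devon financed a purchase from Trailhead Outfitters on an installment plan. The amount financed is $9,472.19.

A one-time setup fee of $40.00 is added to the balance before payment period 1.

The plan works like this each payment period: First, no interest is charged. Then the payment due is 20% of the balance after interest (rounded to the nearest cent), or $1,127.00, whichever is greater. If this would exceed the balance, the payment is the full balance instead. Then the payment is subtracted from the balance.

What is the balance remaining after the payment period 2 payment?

Payment period 1: opening $9,512.19; payment $1,902.44; balance $7,609.75
Payment period 2: opening $7,609.75; payment $1,521.95; balance $6,087.80

$6,087.80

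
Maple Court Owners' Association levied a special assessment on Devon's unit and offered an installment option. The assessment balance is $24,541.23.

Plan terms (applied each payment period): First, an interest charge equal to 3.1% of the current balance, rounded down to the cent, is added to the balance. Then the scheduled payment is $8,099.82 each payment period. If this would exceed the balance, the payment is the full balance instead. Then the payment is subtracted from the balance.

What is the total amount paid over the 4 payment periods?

$26,190.82

# | Opening | Interest | Payment | End bal
1 | $24,541.23 | $760.77 | $8,099.82 | $17,202.18
2 | $17,202.18 | $533.26 | $8,099.82 | $9,635.62
3 | $9,635.62 | $298.70 | $8,099.82 | $1,834.50
4 | $1,834.50 | $56.86 | $1,891.36 | $0.00
Total paid: $26,190.82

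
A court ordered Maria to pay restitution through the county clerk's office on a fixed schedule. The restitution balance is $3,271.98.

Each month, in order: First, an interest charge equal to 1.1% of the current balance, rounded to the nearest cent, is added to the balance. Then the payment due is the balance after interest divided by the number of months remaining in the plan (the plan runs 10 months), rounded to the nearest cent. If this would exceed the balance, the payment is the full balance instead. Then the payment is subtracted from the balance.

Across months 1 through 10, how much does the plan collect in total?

Month 1: opening $3,271.98; interest $35.99 → $3,307.97; payment $330.80; balance $2,977.17
Month 2: opening $2,977.17; interest $32.75 → $3,009.92; payment $334.44; balance $2,675.48
Month 3: opening $2,675.48; interest $29.43 → $2,704.91; payment $338.11; balance $2,366.80
Month 4: opening $2,366.80; interest $26.03 → $2,392.83; payment $341.83; balance $2,051.00
Month 5: opening $2,051.00; interest $22.56 → $2,073.56; payment $345.59; balance $1,727.97
Month 6: opening $1,727.97; interest $19.01 → $1,746.98; payment $349.40; balance $1,397.58
Month 7: opening $1,397.58; interest $15.37 → $1,412.95; payment $353.24; balance $1,059.71
Month 8: opening $1,059.71; interest $11.66 → $1,071.37; payment $357.12; balance $714.25
Month 9: opening $714.25; interest $7.86 → $722.11; payment $361.06; balance $361.05
Month 10: opening $361.05; interest $3.97 → $365.02; payment $365.02; balance $0.00
Total paid: $3,476.61

$3,476.61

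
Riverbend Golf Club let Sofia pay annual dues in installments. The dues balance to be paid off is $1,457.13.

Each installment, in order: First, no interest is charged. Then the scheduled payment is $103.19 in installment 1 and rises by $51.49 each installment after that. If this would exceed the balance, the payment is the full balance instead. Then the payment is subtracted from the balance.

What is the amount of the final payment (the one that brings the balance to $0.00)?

$65.64

Installment 1: opening $1,457.13; payment $103.19; balance $1,353.94
Installment 2: opening $1,353.94; payment $154.68; balance $1,199.26
Installment 3: opening $1,199.26; payment $206.17; balance $993.09
Installment 4: opening $993.09; payment $257.66; balance $735.43
Installment 5: opening $735.43; payment $309.15; balance $426.28
Installment 6: opening $426.28; payment $360.64; balance $65.64
Installment 7: opening $65.64; payment $65.64; balance $0.00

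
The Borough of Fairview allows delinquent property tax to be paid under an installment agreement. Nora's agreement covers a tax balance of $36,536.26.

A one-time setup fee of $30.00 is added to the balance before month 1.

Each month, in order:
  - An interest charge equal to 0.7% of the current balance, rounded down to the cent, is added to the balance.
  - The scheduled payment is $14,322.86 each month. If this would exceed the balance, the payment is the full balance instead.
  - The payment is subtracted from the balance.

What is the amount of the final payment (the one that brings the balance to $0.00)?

$8,392.32

Month 1: $36,566.26 +$255.96 interest = $36,822.22; pay $14,322.86 → $22,499.36
Month 2: $22,499.36 +$157.49 interest = $22,656.85; pay $14,322.86 → $8,333.99
Month 3: $8,333.99 +$58.33 interest = $8,392.32; pay $8,392.32 → $0.00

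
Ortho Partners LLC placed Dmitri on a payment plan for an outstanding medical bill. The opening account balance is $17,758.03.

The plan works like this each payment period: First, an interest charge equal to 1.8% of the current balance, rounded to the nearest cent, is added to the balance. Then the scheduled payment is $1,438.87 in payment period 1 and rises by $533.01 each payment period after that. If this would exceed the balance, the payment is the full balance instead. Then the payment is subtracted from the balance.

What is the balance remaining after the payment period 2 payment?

Payment period 1: $17,758.03 +$319.64 interest = $18,077.67; pay $1,438.87 → $16,638.80
Payment period 2: $16,638.80 +$299.50 interest = $16,938.30; pay $1,971.88 → $14,966.42

$14,966.42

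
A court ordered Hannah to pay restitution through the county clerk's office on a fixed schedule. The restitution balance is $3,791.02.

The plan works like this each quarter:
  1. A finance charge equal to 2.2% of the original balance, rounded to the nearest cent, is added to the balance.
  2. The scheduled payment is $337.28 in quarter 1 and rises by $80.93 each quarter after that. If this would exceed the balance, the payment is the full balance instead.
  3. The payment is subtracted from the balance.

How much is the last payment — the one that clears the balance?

$397.73

Quarter 1: opening $3,791.02; interest $83.40 → $3,874.42; payment $337.28; balance $3,537.14
Quarter 2: opening $3,537.14; interest $83.40 → $3,620.54; payment $418.21; balance $3,202.33
Quarter 3: opening $3,202.33; interest $83.40 → $3,285.73; payment $499.14; balance $2,786.59
Quarter 4: opening $2,786.59; interest $83.40 → $2,869.99; payment $580.07; balance $2,289.92
Quarter 5: opening $2,289.92; interest $83.40 → $2,373.32; payment $661.00; balance $1,712.32
Quarter 6: opening $1,712.32; interest $83.40 → $1,795.72; payment $741.93; balance $1,053.79
Quarter 7: opening $1,053.79; interest $83.40 → $1,137.19; payment $822.86; balance $314.33
Quarter 8: opening $314.33; interest $83.40 → $397.73; payment $397.73; balance $0.00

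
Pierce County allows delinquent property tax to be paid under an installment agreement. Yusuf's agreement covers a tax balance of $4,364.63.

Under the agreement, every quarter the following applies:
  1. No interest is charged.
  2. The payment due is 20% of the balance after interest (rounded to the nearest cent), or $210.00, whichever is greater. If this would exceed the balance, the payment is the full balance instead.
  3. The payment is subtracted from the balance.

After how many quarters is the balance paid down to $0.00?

Quarter 1: opening $4,364.63; payment $872.93; balance $3,491.70
Quarter 2: opening $3,491.70; payment $698.34; balance $2,793.36
Quarter 3: opening $2,793.36; payment $558.67; balance $2,234.69
Quarter 4: opening $2,234.69; payment $446.94; balance $1,787.75
Quarter 5: opening $1,787.75; payment $357.55; balance $1,430.20
Quarter 6: opening $1,430.20; payment $286.04; balance $1,144.16
Quarter 7: opening $1,144.16; payment $228.83; balance $915.33
Quarter 8: opening $915.33; payment $210.00; balance $705.33
Quarter 9: opening $705.33; payment $210.00; balance $495.33
Quarter 10: opening $495.33; payment $210.00; balance $285.33
Quarter 11: opening $285.33; payment $210.00; balance $75.33
Quarter 12: opening $75.33; payment $75.33; balance $0.00
Balance reaches $0.00 in quarter 12.

12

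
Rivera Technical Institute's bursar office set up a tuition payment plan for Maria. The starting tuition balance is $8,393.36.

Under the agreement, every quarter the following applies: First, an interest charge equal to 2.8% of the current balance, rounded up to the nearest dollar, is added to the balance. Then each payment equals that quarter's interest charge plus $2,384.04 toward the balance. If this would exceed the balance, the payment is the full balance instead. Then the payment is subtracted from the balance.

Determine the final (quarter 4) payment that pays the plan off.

Quarter 1: opening $8,393.36; interest $236.00 → $8,629.36; payment $2,620.04; balance $6,009.32
Quarter 2: opening $6,009.32; interest $169.00 → $6,178.32; payment $2,553.04; balance $3,625.28
Quarter 3: opening $3,625.28; interest $102.00 → $3,727.28; payment $2,486.04; balance $1,241.24
Quarter 4: opening $1,241.24; interest $35.00 → $1,276.24; payment $1,276.24; balance $0.00

$1,276.24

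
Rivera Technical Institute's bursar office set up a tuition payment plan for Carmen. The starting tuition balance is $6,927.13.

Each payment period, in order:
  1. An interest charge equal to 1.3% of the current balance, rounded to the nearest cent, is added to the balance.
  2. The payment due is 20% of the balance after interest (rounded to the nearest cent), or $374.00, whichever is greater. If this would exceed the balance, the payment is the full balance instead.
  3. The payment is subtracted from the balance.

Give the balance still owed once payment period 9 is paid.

$878.94

# | Opening | Interest | Payment | End bal
1 | $6,927.13 | $90.05 | $1,403.44 | $5,613.74
2 | $5,613.74 | $72.98 | $1,137.34 | $4,549.38
3 | $4,549.38 | $59.14 | $921.70 | $3,686.82
4 | $3,686.82 | $47.93 | $746.95 | $2,987.80
5 | $2,987.80 | $38.84 | $605.33 | $2,421.31
6 | $2,421.31 | $31.48 | $490.56 | $1,962.23
7 | $1,962.23 | $25.51 | $397.55 | $1,590.19
8 | $1,590.19 | $20.67 | $374.00 | $1,236.86
9 | $1,236.86 | $16.08 | $374.00 | $878.94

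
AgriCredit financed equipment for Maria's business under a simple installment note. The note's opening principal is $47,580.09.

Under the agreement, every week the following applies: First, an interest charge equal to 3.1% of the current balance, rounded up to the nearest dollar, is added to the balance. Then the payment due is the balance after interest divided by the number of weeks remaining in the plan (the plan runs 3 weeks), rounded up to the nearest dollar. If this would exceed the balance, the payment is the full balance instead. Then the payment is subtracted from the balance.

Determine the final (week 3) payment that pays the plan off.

# | Opening | Interest | Payment | End bal
1 | $47,580.09 | $1,475.00 | $16,352.00 | $32,703.09
2 | $32,703.09 | $1,014.00 | $16,859.00 | $16,858.09
3 | $16,858.09 | $523.00 | $17,381.09 | $0.00

$17,381.09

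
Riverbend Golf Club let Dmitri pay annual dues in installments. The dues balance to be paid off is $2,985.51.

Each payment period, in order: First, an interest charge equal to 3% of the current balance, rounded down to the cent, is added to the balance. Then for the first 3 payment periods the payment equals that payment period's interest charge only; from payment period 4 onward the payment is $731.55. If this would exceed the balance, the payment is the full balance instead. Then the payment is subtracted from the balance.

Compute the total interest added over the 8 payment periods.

$518.01

Payment period 1: opening $2,985.51; interest $89.56 → $3,075.07; payment $89.56; balance $2,985.51
Payment period 2: opening $2,985.51; interest $89.56 → $3,075.07; payment $89.56; balance $2,985.51
Payment period 3: opening $2,985.51; interest $89.56 → $3,075.07; payment $89.56; balance $2,985.51
Payment period 4: opening $2,985.51; interest $89.56 → $3,075.07; payment $731.55; balance $2,343.52
Payment period 5: opening $2,343.52; interest $70.30 → $2,413.82; payment $731.55; balance $1,682.27
Payment period 6: opening $1,682.27; interest $50.46 → $1,732.73; payment $731.55; balance $1,001.18
Payment period 7: opening $1,001.18; interest $30.03 → $1,031.21; payment $731.55; balance $299.66
Payment period 8: opening $299.66; interest $8.98 → $308.64; payment $308.64; balance $0.00
Total interest: $89.56 + $89.56 + $89.56 + $89.56 + $70.30 + $50.46 + $30.03 + $8.98 = $518.01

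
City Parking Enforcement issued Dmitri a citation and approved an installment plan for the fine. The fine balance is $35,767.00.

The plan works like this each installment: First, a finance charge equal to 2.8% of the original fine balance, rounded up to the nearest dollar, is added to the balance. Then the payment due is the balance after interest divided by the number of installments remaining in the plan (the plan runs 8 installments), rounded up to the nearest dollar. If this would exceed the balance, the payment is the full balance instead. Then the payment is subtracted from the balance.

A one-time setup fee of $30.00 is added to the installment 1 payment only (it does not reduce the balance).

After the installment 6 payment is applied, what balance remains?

$11,381.00

Installment 1: opening $35,767.00; interest $1,002.00 → $36,769.00; payment $4,597.00 (+ $30.00 fee); balance $32,172.00
Installment 2: opening $32,172.00; interest $1,002.00 → $33,174.00; payment $4,740.00; balance $28,434.00
Installment 3: opening $28,434.00; interest $1,002.00 → $29,436.00; payment $4,906.00; balance $24,530.00
Installment 4: opening $24,530.00; interest $1,002.00 → $25,532.00; payment $5,107.00; balance $20,425.00
Installment 5: opening $20,425.00; interest $1,002.00 → $21,427.00; payment $5,357.00; balance $16,070.00
Installment 6: opening $16,070.00; interest $1,002.00 → $17,072.00; payment $5,691.00; balance $11,381.00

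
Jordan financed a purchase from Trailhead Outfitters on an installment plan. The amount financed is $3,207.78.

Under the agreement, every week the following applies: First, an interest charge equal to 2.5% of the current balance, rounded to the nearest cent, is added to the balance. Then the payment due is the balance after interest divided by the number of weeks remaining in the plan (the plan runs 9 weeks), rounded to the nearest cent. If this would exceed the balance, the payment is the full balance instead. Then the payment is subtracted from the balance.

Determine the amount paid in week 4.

$393.42

# | Opening | Interest | Payment | End bal
1 | $3,207.78 | $80.19 | $365.33 | $2,922.64
2 | $2,922.64 | $73.07 | $374.46 | $2,621.25
3 | $2,621.25 | $65.53 | $383.83 | $2,302.95
4 | $2,302.95 | $57.57 | $393.42 | $1,967.10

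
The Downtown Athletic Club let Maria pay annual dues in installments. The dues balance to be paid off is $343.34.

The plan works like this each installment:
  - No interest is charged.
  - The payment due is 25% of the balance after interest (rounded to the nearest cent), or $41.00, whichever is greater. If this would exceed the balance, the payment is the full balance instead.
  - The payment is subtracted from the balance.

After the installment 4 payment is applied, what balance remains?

Installment 1: opening $343.34; payment $85.84; balance $257.50
Installment 2: opening $257.50; payment $64.38; balance $193.12
Installment 3: opening $193.12; payment $48.28; balance $144.84
Installment 4: opening $144.84; payment $41.00; balance $103.84

$103.84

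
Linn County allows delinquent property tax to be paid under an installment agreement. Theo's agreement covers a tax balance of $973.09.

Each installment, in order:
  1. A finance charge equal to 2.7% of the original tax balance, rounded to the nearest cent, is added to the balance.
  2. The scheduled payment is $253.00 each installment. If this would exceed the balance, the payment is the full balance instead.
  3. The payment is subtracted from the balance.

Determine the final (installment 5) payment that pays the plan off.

Installment 1: opening $973.09; interest $26.27 → $999.36; payment $253.00; balance $746.36
Installment 2: opening $746.36; interest $26.27 → $772.63; payment $253.00; balance $519.63
Installment 3: opening $519.63; interest $26.27 → $545.90; payment $253.00; balance $292.90
Installment 4: opening $292.90; interest $26.27 → $319.17; payment $253.00; balance $66.17
Installment 5: opening $66.17; interest $26.27 → $92.44; payment $92.44; balance $0.00

$92.44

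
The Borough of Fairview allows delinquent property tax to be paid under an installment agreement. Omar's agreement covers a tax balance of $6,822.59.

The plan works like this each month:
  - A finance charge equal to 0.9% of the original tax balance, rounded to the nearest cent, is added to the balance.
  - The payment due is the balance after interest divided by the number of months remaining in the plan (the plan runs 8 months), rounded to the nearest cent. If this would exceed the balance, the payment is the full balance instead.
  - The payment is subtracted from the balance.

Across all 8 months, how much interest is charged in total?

$491.20

Month 1: $6,822.59 +$61.40 interest = $6,883.99; pay $860.50 → $6,023.49
Month 2: $6,023.49 +$61.40 interest = $6,084.89; pay $869.27 → $5,215.62
Month 3: $5,215.62 +$61.40 interest = $5,277.02; pay $879.50 → $4,397.52
Month 4: $4,397.52 +$61.40 interest = $4,458.92; pay $891.78 → $3,567.14
Month 5: $3,567.14 +$61.40 interest = $3,628.54; pay $907.14 → $2,721.40
Month 6: $2,721.40 +$61.40 interest = $2,782.80; pay $927.60 → $1,855.20
Month 7: $1,855.20 +$61.40 interest = $1,916.60; pay $958.30 → $958.30
Month 8: $958.30 +$61.40 interest = $1,019.70; pay $1,019.70 → $0.00
Total interest: $61.40 + $61.40 + $61.40 + $61.40 + $61.40 + $61.40 + $61.40 + $61.40 = $491.20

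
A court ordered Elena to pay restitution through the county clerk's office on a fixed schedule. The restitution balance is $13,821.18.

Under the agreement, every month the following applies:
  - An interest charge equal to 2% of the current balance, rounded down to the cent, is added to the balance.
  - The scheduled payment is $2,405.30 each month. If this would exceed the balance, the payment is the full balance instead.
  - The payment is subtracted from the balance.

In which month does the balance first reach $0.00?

7

Month 1: opening $13,821.18; interest $276.42 → $14,097.60; payment $2,405.30; balance $11,692.30
Month 2: opening $11,692.30; interest $233.84 → $11,926.14; payment $2,405.30; balance $9,520.84
Month 3: opening $9,520.84; interest $190.41 → $9,711.25; payment $2,405.30; balance $7,305.95
Month 4: opening $7,305.95; interest $146.11 → $7,452.06; payment $2,405.30; balance $5,046.76
Month 5: opening $5,046.76; interest $100.93 → $5,147.69; payment $2,405.30; balance $2,742.39
Month 6: opening $2,742.39; interest $54.84 → $2,797.23; payment $2,405.30; balance $391.93
Month 7: opening $391.93; interest $7.83 → $399.76; payment $399.76; balance $0.00
Balance reaches $0.00 in month 7.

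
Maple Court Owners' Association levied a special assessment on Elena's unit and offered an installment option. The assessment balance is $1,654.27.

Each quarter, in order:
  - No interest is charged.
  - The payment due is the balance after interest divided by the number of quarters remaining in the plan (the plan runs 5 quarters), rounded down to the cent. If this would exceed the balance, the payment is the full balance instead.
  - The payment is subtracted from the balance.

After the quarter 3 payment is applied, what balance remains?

Quarter 1: opening $1,654.27; payment $330.85; balance $1,323.42
Quarter 2: opening $1,323.42; payment $330.85; balance $992.57
Quarter 3: opening $992.57; payment $330.85; balance $661.72

$661.72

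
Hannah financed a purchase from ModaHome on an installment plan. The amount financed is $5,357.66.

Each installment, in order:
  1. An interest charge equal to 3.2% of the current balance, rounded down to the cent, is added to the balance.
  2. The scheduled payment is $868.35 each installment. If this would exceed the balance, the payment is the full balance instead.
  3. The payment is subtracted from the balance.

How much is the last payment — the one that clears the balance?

Installment 1: opening $5,357.66; interest $171.44 → $5,529.10; payment $868.35; balance $4,660.75
Installment 2: opening $4,660.75; interest $149.14 → $4,809.89; payment $868.35; balance $3,941.54
Installment 3: opening $3,941.54; interest $126.12 → $4,067.66; payment $868.35; balance $3,199.31
Installment 4: opening $3,199.31; interest $102.37 → $3,301.68; payment $868.35; balance $2,433.33
Installment 5: opening $2,433.33; interest $77.86 → $2,511.19; payment $868.35; balance $1,642.84
Installment 6: opening $1,642.84; interest $52.57 → $1,695.41; payment $868.35; balance $827.06
Installment 7: opening $827.06; interest $26.46 → $853.52; payment $853.52; balance $0.00

$853.52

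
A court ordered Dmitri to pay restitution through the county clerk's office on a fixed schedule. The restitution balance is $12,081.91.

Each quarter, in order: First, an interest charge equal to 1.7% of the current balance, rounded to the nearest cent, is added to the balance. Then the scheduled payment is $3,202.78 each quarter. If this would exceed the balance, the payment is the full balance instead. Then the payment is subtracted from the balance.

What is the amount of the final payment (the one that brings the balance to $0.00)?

$2,985.93

# | Opening | Interest | Payment | End bal
1 | $12,081.91 | $205.39 | $3,202.78 | $9,084.52
2 | $9,084.52 | $154.44 | $3,202.78 | $6,036.18
3 | $6,036.18 | $102.62 | $3,202.78 | $2,936.02
4 | $2,936.02 | $49.91 | $2,985.93 | $0.00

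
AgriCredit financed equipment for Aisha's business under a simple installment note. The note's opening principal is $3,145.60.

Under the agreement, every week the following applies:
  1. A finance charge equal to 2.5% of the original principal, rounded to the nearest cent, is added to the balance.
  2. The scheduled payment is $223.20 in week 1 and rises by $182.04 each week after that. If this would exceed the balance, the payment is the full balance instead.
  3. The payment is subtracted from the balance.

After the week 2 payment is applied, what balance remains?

$2,674.44

Week 1: $3,145.60 +$78.64 interest = $3,224.24; pay $223.20 → $3,001.04
Week 2: $3,001.04 +$78.64 interest = $3,079.68; pay $405.24 → $2,674.44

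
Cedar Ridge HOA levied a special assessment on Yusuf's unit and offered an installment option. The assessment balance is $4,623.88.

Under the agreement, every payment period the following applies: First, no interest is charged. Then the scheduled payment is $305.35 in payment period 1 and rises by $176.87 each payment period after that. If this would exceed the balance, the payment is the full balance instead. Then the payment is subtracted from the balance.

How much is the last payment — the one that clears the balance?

$138.73

Payment period 1: opening $4,623.88; payment $305.35; balance $4,318.53
Payment period 2: opening $4,318.53; payment $482.22; balance $3,836.31
Payment period 3: opening $3,836.31; payment $659.09; balance $3,177.22
Payment period 4: opening $3,177.22; payment $835.96; balance $2,341.26
Payment period 5: opening $2,341.26; payment $1,012.83; balance $1,328.43
Payment period 6: opening $1,328.43; payment $1,189.70; balance $138.73
Payment period 7: opening $138.73; payment $138.73; balance $0.00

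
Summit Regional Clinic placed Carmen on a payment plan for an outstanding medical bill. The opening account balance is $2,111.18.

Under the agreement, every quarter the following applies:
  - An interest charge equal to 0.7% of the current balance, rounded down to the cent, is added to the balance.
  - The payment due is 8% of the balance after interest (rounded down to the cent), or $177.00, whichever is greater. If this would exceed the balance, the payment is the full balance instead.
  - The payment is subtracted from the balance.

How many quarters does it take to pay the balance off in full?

13

# | Opening | Interest | Payment | End bal
1 | $2,111.18 | $14.77 | $177.00 | $1,948.95
2 | $1,948.95 | $13.64 | $177.00 | $1,785.59
3 | $1,785.59 | $12.49 | $177.00 | $1,621.08
4 | $1,621.08 | $11.34 | $177.00 | $1,455.42
5 | $1,455.42 | $10.18 | $177.00 | $1,288.60
6 | $1,288.60 | $9.02 | $177.00 | $1,120.62
7 | $1,120.62 | $7.84 | $177.00 | $951.46
8 | $951.46 | $6.66 | $177.00 | $781.12
9 | $781.12 | $5.46 | $177.00 | $609.58
10 | $609.58 | $4.26 | $177.00 | $436.84
11 | $436.84 | $3.05 | $177.00 | $262.89
12 | $262.89 | $1.84 | $177.00 | $87.73
13 | $87.73 | $0.61 | $88.34 | $0.00
Balance reaches $0.00 in quarter 13.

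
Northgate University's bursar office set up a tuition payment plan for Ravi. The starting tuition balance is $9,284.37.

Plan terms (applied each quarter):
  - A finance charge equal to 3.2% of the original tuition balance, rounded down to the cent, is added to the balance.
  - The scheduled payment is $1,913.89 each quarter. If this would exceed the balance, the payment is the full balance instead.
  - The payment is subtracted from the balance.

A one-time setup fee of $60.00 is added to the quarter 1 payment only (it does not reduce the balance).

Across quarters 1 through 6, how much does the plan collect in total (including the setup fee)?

Quarter 1: $9,284.37 +$297.09 interest = $9,581.46; pay $1,913.89 (+ $60.00 fee) → $7,667.57
Quarter 2: $7,667.57 +$297.09 interest = $7,964.66; pay $1,913.89 → $6,050.77
Quarter 3: $6,050.77 +$297.09 interest = $6,347.86; pay $1,913.89 → $4,433.97
Quarter 4: $4,433.97 +$297.09 interest = $4,731.06; pay $1,913.89 → $2,817.17
Quarter 5: $2,817.17 +$297.09 interest = $3,114.26; pay $1,913.89 → $1,200.37
Quarter 6: $1,200.37 +$297.09 interest = $1,497.46; pay $1,497.46 → $0.00
Total paid: $11,126.91

$11,126.91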